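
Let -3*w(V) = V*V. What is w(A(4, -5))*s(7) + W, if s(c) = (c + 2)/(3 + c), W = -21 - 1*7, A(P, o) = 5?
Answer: -71/2 ≈ -35.500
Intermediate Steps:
W = -28 (W = -21 - 7 = -28)
w(V) = -V²/3 (w(V) = -V*V/3 = -V²/3)
s(c) = (2 + c)/(3 + c)
w(A(4, -5))*s(7) + W = (-⅓*5²)*((2 + 7)/(3 + 7)) - 28 = (-⅓*25)*(9/10) - 28 = -5*9/6 - 28 = -25/3*9/10 - 28 = -15/2 - 28 = -71/2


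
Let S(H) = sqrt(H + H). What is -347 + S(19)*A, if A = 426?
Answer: -347 + 426*sqrt(38) ≈ 2279.0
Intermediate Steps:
S(H) = sqrt(2)*sqrt(H) (S(H) = sqrt(2*H) = sqrt(2)*sqrt(H))
-347 + S(19)*A = -347 + (sqrt(2)*sqrt(19))*426 = -347 + sqrt(38)*426 = -347 + 426*sqrt(38)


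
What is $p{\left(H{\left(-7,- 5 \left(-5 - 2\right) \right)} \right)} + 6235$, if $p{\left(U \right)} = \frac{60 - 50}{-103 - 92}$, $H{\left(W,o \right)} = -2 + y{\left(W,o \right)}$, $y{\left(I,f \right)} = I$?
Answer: $\frac{243163}{39} \approx 6234.9$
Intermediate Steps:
$H{\left(W,o \right)} = -2 + W$
$p{\left(U \right)} = - \frac{2}{39}$ ($p{\left(U \right)} = \frac{10}{-195} = 10 \left(- \frac{1}{195}\right) = - \frac{2}{39}$)
$p{\left(H{\left(-7,- 5 \left(-5 - 2\right) \right)} \right)} + 6235 = - \frac{2}{39} + 6235 = \frac{243163}{39}$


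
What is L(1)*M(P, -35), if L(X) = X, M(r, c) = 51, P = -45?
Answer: 51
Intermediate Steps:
L(1)*M(P, -35) = 1*51 = 51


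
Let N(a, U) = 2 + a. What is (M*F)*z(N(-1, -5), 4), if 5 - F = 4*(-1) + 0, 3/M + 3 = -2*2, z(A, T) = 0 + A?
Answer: -27/7 ≈ -3.8571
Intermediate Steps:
z(A, T) = A
M = -3/7 (M = 3/(-3 - 2*2) = 3/(-3 - 4) = 3/(-7) = 3*(-1/7) = -3/7 ≈ -0.42857)
F = 9 (F = 5 - (4*(-1) + 0) = 5 - (-4 + 0) = 5 - 1*(-4) = 5 + 4 = 9)
(M*F)*z(N(-1, -5), 4) = (-3/7*9)*(2 - 1) = -27/7*1 = -27/7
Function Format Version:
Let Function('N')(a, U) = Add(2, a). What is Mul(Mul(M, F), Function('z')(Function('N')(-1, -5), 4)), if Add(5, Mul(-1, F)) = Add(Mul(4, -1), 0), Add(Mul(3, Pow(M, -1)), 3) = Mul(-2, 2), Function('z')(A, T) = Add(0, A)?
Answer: Rational(-27, 7) ≈ -3.8571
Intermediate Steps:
Function('z')(A, T) = A
M = Rational(-3, 7) (M = Mul(3, Pow(Add(-3, Mul(-2, 2)), -1)) = Mul(3, Pow(Add(-3, -4), -1)) = Mul(3, Pow(-7, -1)) = Mul(3, Rational(-1, 7)) = Rational(-3, 7) ≈ -0.42857)
F = 9 (F = Add(5, Mul(-1, Add(Mul(4, -1), 0))) = Add(5, Mul(-1, Add(-4, 0))) = Add(5, Mul(-1, -4)) = Add(5, 4) = 9)
Mul(Mul(M, F), Function('z')(Function('N')(-1, -5), 4)) = Mul(Mul(Rational(-3, 7), 9), Add(2, -1)) = Mul(Rational(-27, 7), 1) = Rational(-27, 7)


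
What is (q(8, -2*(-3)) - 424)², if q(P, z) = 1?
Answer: 178929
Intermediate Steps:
(q(8, -2*(-3)) - 424)² = (1 - 424)² = (-423)² = 178929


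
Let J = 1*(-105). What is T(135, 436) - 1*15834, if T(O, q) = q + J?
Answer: -15503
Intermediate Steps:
J = -105
T(O, q) = -105 + q (T(O, q) = q - 105 = -105 + q)
T(135, 436) - 1*15834 = (-105 + 436) - 1*15834 = 331 - 15834 = -15503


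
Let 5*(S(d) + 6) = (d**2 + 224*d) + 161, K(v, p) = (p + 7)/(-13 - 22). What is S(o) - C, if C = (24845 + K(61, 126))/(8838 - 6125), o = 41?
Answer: 29707942/13565 ≈ 2190.0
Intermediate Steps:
K(v, p) = -1/5 - p/35 (K(v, p) = (7 + p)/(-35) = (7 + p)*(-1/35) = -1/5 - p/35)
C = 124206/13565 (C = (24845 + (-1/5 - 1/35*126))/(8838 - 6125) = (24845 + (-1/5 - 18/5))/2713 = (24845 - 19/5)*(1/2713) = (124206/5)*(1/2713) = 124206/13565 ≈ 9.1564)
S(d) = 131/5 + d**2/5 + 224*d/5 (S(d) = -6 + ((d**2 + 224*d) + 161)/5 = -6 + (161 + d**2 + 224*d)/5 = -6 + (161/5 + d**2/5 + 224*d/5) = 131/5 + d**2/5 + 224*d/5)
S(o) - C = (131/5 + (1/5)*41**2 + (224/5)*41) - 1*124206/13565 = (131/5 + (1/5)*1681 + 9184/5) - 124206/13565 = (131/5 + 1681/5 + 9184/5) - 124206/13565 = 10996/5 - 124206/13565 = 29707942/13565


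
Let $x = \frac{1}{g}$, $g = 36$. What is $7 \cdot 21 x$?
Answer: $\frac{49}{12} \approx 4.0833$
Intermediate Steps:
$x = \frac{1}{36} \approx 0.027778$
$7 \cdot 21 x = 7 \cdot 21 \cdot \frac{1}{36} = 147 \cdot \frac{1}{36} = \frac{49}{12}$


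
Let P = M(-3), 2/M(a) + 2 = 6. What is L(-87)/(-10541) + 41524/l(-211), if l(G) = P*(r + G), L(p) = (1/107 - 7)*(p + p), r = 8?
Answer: -13385025776/32708723 ≈ -409.22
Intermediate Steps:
M(a) = ½ (M(a) = 2/(-2 + 6) = 2/4 = 2*(¼) = ½)
L(p) = -1496*p/107 (L(p) = (1/107 - 7)*(2*p) = -1496*p/107)
P = ½ ≈ 0.50000
l(G) = 4 + G/2 (l(G) = (8 + G)/2 = 4 + G/2)
L(-87)/(-10541) + 41524/l(-211) = -1496/107*(-87)/(-10541) + 41524/(4 + (½)*(-211)) = (130152/107)*(-1/10541) + 41524/(4 - 211/2) = -130152/1127887 + 41524/(-203/2) = -130152/1127887 + 41524*(-2/203) = -130152/1127887 - 11864/29 = -13385025776/32708723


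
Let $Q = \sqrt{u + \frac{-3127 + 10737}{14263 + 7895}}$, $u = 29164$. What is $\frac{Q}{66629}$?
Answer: $\frac{\sqrt{397750577791}}{246060897} \approx 0.0025631$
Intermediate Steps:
$Q = \frac{\sqrt{397750577791}}{3693}$ ($Q = \sqrt{29164 + \frac{-3127 + 10737}{14263 + 7895}} = \sqrt{29164 + \frac{7610}{22158}} = \sqrt{29164 + 7610 \cdot \frac{1}{22158}} = \sqrt{29164 + \frac{3805}{11079}} = \sqrt{\frac{323111761}{11079}} = \frac{\sqrt{397750577791}}{3693} \approx 170.78$)
$\frac{Q}{66629} = \frac{\frac{1}{3693} \sqrt{397750577791}}{66629} = \frac{\sqrt{397750577791}}{3693} \cdot \frac{1}{66629} = \frac{\sqrt{397750577791}}{246060897}$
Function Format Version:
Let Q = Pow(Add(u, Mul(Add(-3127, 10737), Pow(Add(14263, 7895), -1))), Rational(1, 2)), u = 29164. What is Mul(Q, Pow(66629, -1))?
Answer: Mul(Rational(1, 246060897), Pow(397750577791, Rational(1, 2))) ≈ 0.0025631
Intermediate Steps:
Q = Mul(Rational(1, 3693), Pow(397750577791, Rational(1, 2))) (Q = Pow(Add(29164, Mul(Add(-3127, 10737), Pow(Add(14263, 7895), -1))), Rational(1, 2)) = Pow(Add(29164, Mul(7610, Pow(22158, -1))), Rational(1, 2)) = Pow(Add(29164, Mul(7610, Rational(1, 22158))), Rational(1, 2)) = Pow(Add(29164, Rational(3805, 11079)), Rational(1, 2)) = Pow(Rational(323111761, 11079), Rational(1, 2)) = Mul(Rational(1, 3693), Pow(397750577791, Rational(1, 2))) ≈ 170.78)
Mul(Q, Pow(66629, -1)) = Mul(Mul(Rational(1, 3693), Pow(397750577791, Rational(1, 2))), Pow(66629, -1)) = Mul(Mul(Rational(1, 3693), Pow(397750577791, Rational(1, 2))), Rational(1, 66629)) = Mul(Rational(1, 246060897), Pow(397750577791, Rational(1, 2)))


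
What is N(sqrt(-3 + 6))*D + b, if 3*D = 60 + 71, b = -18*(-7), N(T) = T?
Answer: 126 + 131*sqrt(3)/3 ≈ 201.63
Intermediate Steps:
b = 126
D = 131/3 (D = (60 + 71)/3 = (1/3)*131 = 131/3 ≈ 43.667)
N(sqrt(-3 + 6))*D + b = sqrt(-3 + 6)*(131/3) + 126 = sqrt(3)*(131/3) + 126 = 131*sqrt(3)/3 + 126 = 126 + 131*sqrt(3)/3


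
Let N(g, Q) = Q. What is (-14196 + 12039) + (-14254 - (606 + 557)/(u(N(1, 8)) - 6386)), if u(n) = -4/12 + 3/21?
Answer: -2200854787/134110 ≈ -16411.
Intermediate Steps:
u(n) = -4/21 (u(n) = -4*1/12 + 3*(1/21) = -⅓ + ⅐ = -4/21)
(-14196 + 12039) + (-14254 - (606 + 557)/(u(N(1, 8)) - 6386)) = (-14196 + 12039) + (-14254 - (606 + 557)/(-4/21 - 6386)) = -2157 + (-14254 - 1163/(-134110/21)) = -2157 + (-14254 - 1163*(-21)/134110) = -2157 + (-14254 - 1*(-24423/134110)) = -2157 + (-14254 + 24423/134110) = -2157 - 1911579517/134110 = -2200854787/134110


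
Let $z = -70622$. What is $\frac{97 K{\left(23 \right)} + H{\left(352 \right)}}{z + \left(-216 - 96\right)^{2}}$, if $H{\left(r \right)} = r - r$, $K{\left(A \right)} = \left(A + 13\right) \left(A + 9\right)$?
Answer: $\frac{55872}{13361} \approx 4.1817$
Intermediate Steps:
$K{\left(A \right)} = \left(9 + A\right) \left(13 + A\right)$ ($K{\left(A \right)} = \left(13 + A\right) \left(9 + A\right) = \left(9 + A\right) \left(13 + A\right)$)
$H{\left(r \right)} = 0$
$\frac{97 K{\left(23 \right)} + H{\left(352 \right)}}{z + \left(-216 - 96\right)^{2}} = \frac{97 \left(117 + 23^{2} + 22 \cdot 23\right) + 0}{-70622 + \left(-216 - 96\right)^{2}} = \frac{97 \left(117 + 529 + 506\right) + 0}{-70622 + \left(-312\right)^{2}} = \frac{97 \cdot 1152 + 0}{-70622 + 97344} = \frac{111744 + 0}{26722} = 111744 \cdot \frac{1}{26722} = \frac{55872}{13361}$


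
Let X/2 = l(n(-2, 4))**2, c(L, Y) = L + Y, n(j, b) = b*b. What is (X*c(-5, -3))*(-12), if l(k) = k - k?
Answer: 0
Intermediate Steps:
n(j, b) = b**2
l(k) = 0
X = 0 (X = 2*0**2 = 2*0 = 0)
(X*c(-5, -3))*(-12) = (0*(-5 - 3))*(-12) = (0*(-8))*(-12) = 0*(-12) = 0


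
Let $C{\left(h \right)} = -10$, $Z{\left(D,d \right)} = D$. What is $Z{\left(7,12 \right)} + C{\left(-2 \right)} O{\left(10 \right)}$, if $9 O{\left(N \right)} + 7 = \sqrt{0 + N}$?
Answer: $\frac{133}{9} - \frac{10 \sqrt{10}}{9} \approx 11.264$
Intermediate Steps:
$O{\left(N \right)} = - \frac{7}{9} + \frac{\sqrt{N}}{9}$ ($O{\left(N \right)} = - \frac{7}{9} + \frac{\sqrt{0 + N}}{9} = - \frac{7}{9} + \frac{\sqrt{N}}{9}$)
$Z{\left(7,12 \right)} + C{\left(-2 \right)} O{\left(10 \right)} = 7 - 10 \left(- \frac{7}{9} + \frac{\sqrt{10}}{9}\right) = 7 + \left(\frac{70}{9} - \frac{10 \sqrt{10}}{9}\right) = \frac{133}{9} - \frac{10 \sqrt{10}}{9}$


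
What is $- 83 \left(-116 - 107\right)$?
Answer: $18509$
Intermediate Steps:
$- 83 \left(-116 - 107\right) = \left(-83\right) \left(-223\right) = 18509$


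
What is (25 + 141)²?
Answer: 27556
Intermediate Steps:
(25 + 141)² = 166² = 27556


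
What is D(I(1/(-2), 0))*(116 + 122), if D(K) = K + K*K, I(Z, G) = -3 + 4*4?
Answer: 43316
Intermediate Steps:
I(Z, G) = 13 (I(Z, G) = -3 + 16 = 13)
D(K) = K + K²
D(I(1/(-2), 0))*(116 + 122) = (13*(1 + 13))*(116 + 122) = (13*14)*238 = 182*238 = 43316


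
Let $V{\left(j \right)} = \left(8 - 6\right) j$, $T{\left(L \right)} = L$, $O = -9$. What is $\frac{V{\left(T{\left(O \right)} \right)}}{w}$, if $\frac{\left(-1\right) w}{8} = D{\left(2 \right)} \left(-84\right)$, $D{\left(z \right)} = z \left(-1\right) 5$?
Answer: $\frac{3}{1120} \approx 0.0026786$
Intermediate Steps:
$D{\left(z \right)} = - 5 z$ ($D{\left(z \right)} = - z 5 = - 5 z$)
$w = -6720$ ($w = - 8 \left(-5\right) 2 \left(-84\right) = - 8 \left(\left(-10\right) \left(-84\right)\right) = \left(-8\right) 840 = -6720$)
$V{\left(j \right)} = 2 j$
$\frac{V{\left(T{\left(O \right)} \right)}}{w} = \frac{2 \left(-9\right)}{-6720} = \left(-18\right) \left(- \frac{1}{6720}\right) = \frac{3}{1120}$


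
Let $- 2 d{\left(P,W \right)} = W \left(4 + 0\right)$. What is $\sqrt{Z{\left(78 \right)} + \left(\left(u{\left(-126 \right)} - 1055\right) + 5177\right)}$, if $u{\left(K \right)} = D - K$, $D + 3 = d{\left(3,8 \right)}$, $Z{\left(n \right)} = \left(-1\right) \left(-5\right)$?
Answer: $\sqrt{4234} \approx 65.069$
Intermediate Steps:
$Z{\left(n \right)} = 5$
$d{\left(P,W \right)} = - 2 W$ ($d{\left(P,W \right)} = - \frac{W \left(4 + 0\right)}{2} = - \frac{W 4}{2} = - \frac{4 W}{2} = - 2 W$)
$D = -19$ ($D = -3 - 16 = -19$)
$u{\left(K \right)} = -19 - K$
$\sqrt{Z{\left(78 \right)} + \left(\left(u{\left(-126 \right)} - 1055\right) + 5177\right)} = \sqrt{5 + \left(\left(\left(-19 - -126\right) - 1055\right) + 5177\right)} = \sqrt{5 + \left(\left(\left(-19 + 126\right) - 1055\right) + 5177\right)} = \sqrt{5 + \left(\left(107 - 1055\right) + 5177\right)} = \sqrt{5 + \left(-948 + 5177\right)} = \sqrt{5 + 4229} = \sqrt{4234}$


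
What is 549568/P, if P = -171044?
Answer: -137392/42761 ≈ -3.2130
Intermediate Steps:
549568/P = 549568/(-171044) = 549568*(-1/171044) = -137392/42761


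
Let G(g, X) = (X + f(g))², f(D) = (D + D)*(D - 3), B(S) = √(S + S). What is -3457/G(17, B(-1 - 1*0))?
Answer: -3457/(476 + I*√2)² ≈ -0.015257 + 9.066e-5*I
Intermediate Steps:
B(S) = √2*√S (B(S) = √(2*S) = √2*√S)
f(D) = 2*D*(-3 + D) (f(D) = (2*D)*(-3 + D) = 2*D*(-3 + D))
G(g, X) = (X + 2*g*(-3 + g))²
-3457/G(17, B(-1 - 1*0)) = -3457/(√2*√(-1 - 1*0) + 2*17*(-3 + 17))² = -3457/(√2*√(-1 + 0) + 2*17*14)² = -3457/(√2*√(-1) + 476)² = -3457/(√2*I + 476)² = -3457/(I*√2 + 476)² = -3457/(476 + I*√2)²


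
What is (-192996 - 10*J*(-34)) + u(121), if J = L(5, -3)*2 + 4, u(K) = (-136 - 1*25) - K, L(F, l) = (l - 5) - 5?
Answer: -200758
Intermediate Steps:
L(F, l) = -10 + l (L(F, l) = (-5 + l) - 5 = -10 + l)
u(K) = -161 - K (u(K) = (-136 - 25) - K = -161 - K)
J = -22 (J = (-10 - 3)*2 + 4 = -13*2 + 4 = -26 + 4 = -22)
(-192996 - 10*J*(-34)) + u(121) = (-192996 - 10*(-22)*(-34)) + (-161 - 1*121) = (-192996 + 220*(-34)) + (-161 - 121) = (-192996 - 7480) - 282 = -200476 - 282 = -200758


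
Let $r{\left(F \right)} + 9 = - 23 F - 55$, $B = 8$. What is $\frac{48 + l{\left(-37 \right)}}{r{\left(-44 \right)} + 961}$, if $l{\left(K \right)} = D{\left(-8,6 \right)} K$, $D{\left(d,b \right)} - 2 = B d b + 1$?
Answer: $\frac{615}{83} \approx 7.4096$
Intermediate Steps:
$r{\left(F \right)} = -64 - 23 F$ ($r{\left(F \right)} = -9 - \left(55 + 23 F\right) = -64 - 23 F$)
$D{\left(d,b \right)} = 3 + 8 b d$ ($D{\left(d,b \right)} = 2 + \left(8 d b + 1\right) = 2 + \left(8 b d + 1\right) = 2 + \left(1 + 8 b d\right) = 3 + 8 b d$)
$l{\left(K \right)} = - 381 K$ ($l{\left(K \right)} = \left(3 + 8 \cdot 6 \left(-8\right)\right) K = \left(3 - 384\right) K = - 381 K$)
$\frac{48 + l{\left(-37 \right)}}{r{\left(-44 \right)} + 961} = \frac{48 - -14097}{\left(-64 - -1012\right) + 961} = \frac{48 + 14097}{\left(-64 + 1012\right) + 961} = \frac{14145}{948 + 961} = \frac{14145}{1909} = 14145 \cdot \frac{1}{1909} = \frac{615}{83}$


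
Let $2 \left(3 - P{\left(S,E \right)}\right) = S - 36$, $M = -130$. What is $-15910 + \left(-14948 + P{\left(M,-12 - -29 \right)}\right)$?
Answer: $-30772$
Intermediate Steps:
$P{\left(S,E \right)} = 21 - \frac{S}{2}$ ($P{\left(S,E \right)} = 3 - \frac{S - 36}{2} = 3 - \frac{-36 + S}{2} = 3 - \left(-18 + \frac{S}{2}\right) = 21 - \frac{S}{2}$)
$-15910 + \left(-14948 + P{\left(M,-12 - -29 \right)}\right) = -15910 + \left(-14948 + \left(21 - -65\right)\right) = -15910 + \left(-14948 + \left(21 + 65\right)\right) = -15910 + \left(-14948 + 86\right) = -15910 - 14862 = -30772$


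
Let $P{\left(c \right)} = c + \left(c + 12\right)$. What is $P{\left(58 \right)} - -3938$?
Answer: $4066$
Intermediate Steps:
$P{\left(c \right)} = 12 + 2 c$ ($P{\left(c \right)} = c + \left(12 + c\right) = 12 + 2 c$)
$P{\left(58 \right)} - -3938 = \left(12 + 2 \cdot 58\right) - -3938 = \left(12 + 116\right) + 3938 = 128 + 3938 = 4066$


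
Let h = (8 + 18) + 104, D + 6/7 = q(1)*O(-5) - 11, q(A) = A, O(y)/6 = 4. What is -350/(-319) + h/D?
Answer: 64008/5423 ≈ 11.803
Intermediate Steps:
O(y) = 24 (O(y) = 6*4 = 24)
D = 85/7 (D = -6/7 + (1*24 - 11) = -6/7 + (24 - 11) = -6/7 + 13 = 85/7 ≈ 12.143)
h = 130 (h = 26 + 104 = 130)
-350/(-319) + h/D = -350/(-319) + 130/(85/7) = -350*(-1/319) + 130*(7/85) = 350/319 + 182/17 = 64008/5423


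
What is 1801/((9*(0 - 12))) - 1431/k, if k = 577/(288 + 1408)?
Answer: -263152585/62316 ≈ -4222.9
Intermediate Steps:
k = 577/1696 ≈ 0.34021
1801/((9*(0 - 12))) - 1431/k = 1801/((9*(0 - 12))) - 1431/577/1696 = 1801/((9*(-12))) - 1431*1696/577 = 1801/(-108) - 2426976/577 = 1801*(-1/108) - 2426976/577 = -1801/108 - 2426976/577 = -263152585/62316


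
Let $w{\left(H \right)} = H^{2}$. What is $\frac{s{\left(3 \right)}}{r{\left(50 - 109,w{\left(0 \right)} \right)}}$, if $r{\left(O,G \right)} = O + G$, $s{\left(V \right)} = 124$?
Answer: $- \frac{124}{59} \approx -2.1017$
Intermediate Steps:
$r{\left(O,G \right)} = G + O$
$\frac{s{\left(3 \right)}}{r{\left(50 - 109,w{\left(0 \right)} \right)}} = \frac{124}{0^{2} + \left(50 - 109\right)} = \frac{124}{0 + \left(50 - 109\right)} = \frac{124}{0 - 59} = \frac{124}{-59} = 124 \left(- \frac{1}{59}\right) = - \frac{124}{59}$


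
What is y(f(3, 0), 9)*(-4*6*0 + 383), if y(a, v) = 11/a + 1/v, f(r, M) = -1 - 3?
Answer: -36385/36 ≈ -1010.7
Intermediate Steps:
f(r, M) = -4
y(a, v) = 1/v + 11/a (y(a, v) = 11/a + 1/v = 1/v + 11/a)
y(f(3, 0), 9)*(-4*6*0 + 383) = (1/9 + 11/(-4))*(-4*6*0 + 383) = (⅑ + 11*(-¼))*(-24*0 + 383) = (⅑ - 11/4)*(0 + 383) = -95/36*383 = -36385/36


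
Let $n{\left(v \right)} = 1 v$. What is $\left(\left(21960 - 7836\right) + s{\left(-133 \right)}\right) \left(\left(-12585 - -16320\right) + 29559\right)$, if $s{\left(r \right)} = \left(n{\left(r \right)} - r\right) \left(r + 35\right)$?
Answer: $470244456$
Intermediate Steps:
$n{\left(v \right)} = v$
$s{\left(r \right)} = 0$ ($s{\left(r \right)} = \left(r - r\right) \left(r + 35\right) = 0 \left(35 + r\right) = 0$)
$\left(\left(21960 - 7836\right) + s{\left(-133 \right)}\right) \left(\left(-12585 - -16320\right) + 29559\right) = \left(\left(21960 - 7836\right) + 0\right) \left(\left(-12585 - -16320\right) + 29559\right) = \left(14124 + 0\right) \left(\left(-12585 + 16320\right) + 29559\right) = 14124 \left(3735 + 29559\right) = 14124 \cdot 33294 = 470244456$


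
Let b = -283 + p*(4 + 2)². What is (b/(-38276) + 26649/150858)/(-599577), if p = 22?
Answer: -52401689/192338998941012 ≈ -2.7244e-7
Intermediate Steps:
b = 509 (b = -283 + 22*(4 + 2)² = -283 + 22*6² = -283 + 22*36 = -283 + 792 = 509)
(b/(-38276) + 26649/150858)/(-599577) = (509/(-38276) + 26649/150858)/(-599577) = (509*(-1/38276) + 26649*(1/150858))*(-1/599577) = (-509/38276 + 2961/16762)*(-1/599577) = (52401689/320791156)*(-1/599577) = -52401689/192338998941012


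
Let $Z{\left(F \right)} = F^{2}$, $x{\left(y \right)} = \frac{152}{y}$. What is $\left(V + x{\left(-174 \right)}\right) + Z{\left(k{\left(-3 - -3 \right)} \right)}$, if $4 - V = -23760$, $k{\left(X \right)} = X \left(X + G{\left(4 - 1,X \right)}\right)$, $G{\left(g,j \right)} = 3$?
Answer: $\frac{2067392}{87} \approx 23763.0$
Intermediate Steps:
$k{\left(X \right)} = X \left(3 + X\right)$ ($k{\left(X \right)} = X \left(X + 3\right) = X \left(3 + X\right)$)
$V = 23764$ ($V = 4 - -23760 = 4 + 23760 = 23764$)
$\left(V + x{\left(-174 \right)}\right) + Z{\left(k{\left(-3 - -3 \right)} \right)} = \left(23764 + \frac{152}{-174}\right) + \left(\left(-3 - -3\right) \left(3 - 0\right)\right)^{2} = \left(23764 + 152 \left(- \frac{1}{174}\right)\right) + \left(\left(-3 + 3\right) \left(3 + \left(-3 + 3\right)\right)\right)^{2} = \left(23764 - \frac{76}{87}\right) + \left(0 \left(3 + 0\right)\right)^{2} = \frac{2067392}{87} + \left(0 \cdot 3\right)^{2} = \frac{2067392}{87} + 0^{2} = \frac{2067392}{87} + 0 = \frac{2067392}{87}$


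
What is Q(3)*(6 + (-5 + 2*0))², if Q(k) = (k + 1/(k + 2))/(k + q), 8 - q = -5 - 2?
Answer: 8/45 ≈ 0.17778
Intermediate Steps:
q = 15 (q = 8 - (-5 - 2) = 8 - 1*(-7) = 8 + 7 = 15)
Q(k) = (k + 1/(2 + k))/(15 + k) (Q(k) = (k + 1/(k + 2))/(k + 15) = (k + 1/(2 + k))/(15 + k))
Q(3)*(6 + (-5 + 2*0))² = ((1 + 3² + 2*3)/(30 + 3² + 17*3))*(6 + (-5 + 2*0))² = ((1 + 9 + 6)/(30 + 9 + 51))*(6 + (-5 + 0))² = (16/90)*(6 - 5)² = ((1/90)*16)*1² = (8/45)*1 = 8/45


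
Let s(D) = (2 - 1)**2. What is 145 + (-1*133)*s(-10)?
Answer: 12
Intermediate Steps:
s(D) = 1 (s(D) = 1**2 = 1)
145 + (-1*133)*s(-10) = 145 - 1*133*1 = 145 - 133*1 = 145 - 133 = 12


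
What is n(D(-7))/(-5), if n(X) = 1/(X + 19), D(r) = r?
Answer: -1/60 ≈ -0.016667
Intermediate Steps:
n(X) = 1/(19 + X)
n(D(-7))/(-5) = 1/((19 - 7)*(-5)) = -⅕/12 = (1/12)*(-⅕) = -1/60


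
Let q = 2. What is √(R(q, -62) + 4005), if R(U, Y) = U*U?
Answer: √4009 ≈ 63.317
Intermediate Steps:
R(U, Y) = U²
√(R(q, -62) + 4005) = √(2² + 4005) = √(4 + 4005) = √4009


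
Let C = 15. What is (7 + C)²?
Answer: 484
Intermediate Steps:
(7 + C)² = (7 + 15)² = 22² = 484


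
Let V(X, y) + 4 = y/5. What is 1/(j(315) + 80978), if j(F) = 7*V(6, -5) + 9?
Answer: 1/80952 ≈ 1.2353e-5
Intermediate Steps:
V(X, y) = -4 + y/5
j(F) = -26 (j(F) = 7*(-4 + (1/5)*(-5)) + 9 = 7*(-4 - 1) + 9 = 7*(-5) + 9 = -35 + 9 = -26)
1/(j(315) + 80978) = 1/(-26 + 80978) = 1/80952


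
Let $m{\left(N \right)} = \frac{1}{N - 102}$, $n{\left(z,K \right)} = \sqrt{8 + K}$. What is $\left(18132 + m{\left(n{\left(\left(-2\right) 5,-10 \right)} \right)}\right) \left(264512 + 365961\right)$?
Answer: $\frac{59479292522385}{5203} - \frac{630473 i \sqrt{2}}{10406} \approx 1.1432 \cdot 10^{10} - 85.684 i$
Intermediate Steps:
$m{\left(N \right)} = \frac{1}{-102 + N}$
$\left(18132 + m{\left(n{\left(\left(-2\right) 5,-10 \right)} \right)}\right) \left(264512 + 365961\right) = \left(18132 + \frac{1}{-102 + \sqrt{8 - 10}}\right) \left(264512 + 365961\right) = \left(18132 + \frac{1}{-102 + \sqrt{-2}}\right) 630473 = \left(18132 + \frac{1}{-102 + i \sqrt{2}}\right) 630473 = 11431736436 + \frac{630473}{-102 + i \sqrt{2}}$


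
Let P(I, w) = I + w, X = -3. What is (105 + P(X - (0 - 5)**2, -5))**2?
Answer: 5184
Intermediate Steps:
(105 + P(X - (0 - 5)**2, -5))**2 = (105 + ((-3 - (0 - 5)**2) - 5))**2 = (105 + ((-3 - 1*(-5)**2) - 5))**2 = (105 + ((-3 - 1*25) - 5))**2 = (105 + ((-3 - 25) - 5))**2 = (105 + (-28 - 5))**2 = (105 - 33)**2 = 72**2 = 5184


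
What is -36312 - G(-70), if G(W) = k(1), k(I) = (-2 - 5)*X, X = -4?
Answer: -36340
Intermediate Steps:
k(I) = 28 (k(I) = (-2 - 5)*(-4) = -7*(-4) = 28)
G(W) = 28
-36312 - G(-70) = -36312 - 1*28 = -36312 - 28 = -36340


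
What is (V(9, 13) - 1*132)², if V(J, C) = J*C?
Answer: 225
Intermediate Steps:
V(J, C) = C*J
(V(9, 13) - 1*132)² = (13*9 - 1*132)² = (117 - 132)² = (-15)² = 225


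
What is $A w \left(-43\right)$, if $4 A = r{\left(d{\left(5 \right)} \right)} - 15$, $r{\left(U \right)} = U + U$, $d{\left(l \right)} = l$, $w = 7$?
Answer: $\frac{1505}{4} \approx 376.25$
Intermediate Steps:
$r{\left(U \right)} = 2 U$
$A = - \frac{5}{4}$ ($A = \frac{2 \cdot 5 - 15}{4} = \frac{10 - 15}{4} = \frac{1}{4} \left(-5\right) = - \frac{5}{4} \approx -1.25$)
$A w \left(-43\right) = \left(- \frac{5}{4}\right) 7 \left(-43\right) = \left(- \frac{35}{4}\right) \left(-43\right) = \frac{1505}{4}$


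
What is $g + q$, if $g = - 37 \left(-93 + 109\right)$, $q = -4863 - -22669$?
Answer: $17214$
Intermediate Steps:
$q = 17806$ ($q = -4863 + 22669 = 17806$)
$g = -592$ ($g = \left(-37\right) 16 = -592$)
$g + q = -592 + 17806 = 17214$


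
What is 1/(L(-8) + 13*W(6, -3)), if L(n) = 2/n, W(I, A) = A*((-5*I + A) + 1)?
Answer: 4/4991 ≈ 0.00080144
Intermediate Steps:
W(I, A) = A*(1 + A - 5*I) (W(I, A) = A*((A - 5*I) + 1) = A*(1 + A - 5*I))
1/(L(-8) + 13*W(6, -3)) = 1/(2/(-8) + 13*(-3*(1 - 3 - 5*6))) = 1/(2*(-⅛) + 13*(-3*(1 - 3 - 30))) = 1/(-¼ + 13*(-3*(-32))) = 1/(-¼ + 13*96) = 1/(-¼ + 1248) = 1/(4991/4) = 4/4991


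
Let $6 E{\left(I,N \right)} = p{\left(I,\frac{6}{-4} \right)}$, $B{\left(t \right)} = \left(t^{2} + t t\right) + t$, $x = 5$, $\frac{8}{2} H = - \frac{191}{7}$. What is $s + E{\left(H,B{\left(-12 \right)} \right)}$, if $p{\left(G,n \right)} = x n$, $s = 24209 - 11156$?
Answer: $\frac{52207}{4} \approx 13052.0$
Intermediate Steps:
$H = - \frac{191}{28}$ ($H = \frac{\left(-191\right) \frac{1}{7}}{4} = \frac{1}{4} \left(- \frac{191}{7}\right) = - \frac{191}{28} \approx -6.8214$)
$B{\left(t \right)} = t + 2 t^{2}$ ($B{\left(t \right)} = \left(t^{2} + t^{2}\right) + t = 2 t^{2} + t = t + 2 t^{2}$)
$s = 13053$ ($s = 24209 - 11156 = 13053$)
$p{\left(G,n \right)} = 5 n$
$E{\left(I,N \right)} = - \frac{5}{4}$ ($E{\left(I,N \right)} = \frac{5 \frac{6}{-4}}{6} = \frac{5 \cdot 6 \left(- \frac{1}{4}\right)}{6} = \frac{5 \left(- \frac{3}{2}\right)}{6} = \frac{1}{6} \left(- \frac{15}{2}\right) = - \frac{5}{4}$)
$s + E{\left(H,B{\left(-12 \right)} \right)} = 13053 - \frac{5}{4} = \frac{52207}{4}$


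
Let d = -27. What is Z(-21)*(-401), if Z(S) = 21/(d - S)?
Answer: 2807/2 ≈ 1403.5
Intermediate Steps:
Z(S) = 21/(-27 - S)
Z(-21)*(-401) = -21/(27 - 21)*(-401) = -21/6*(-401) = -21*⅙*(-401) = -7/2*(-401) = 2807/2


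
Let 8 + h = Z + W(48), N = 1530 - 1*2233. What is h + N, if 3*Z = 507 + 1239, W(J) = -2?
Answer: -131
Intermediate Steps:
N = -703 (N = 1530 - 2233 = -703)
Z = 582 (Z = (507 + 1239)/3 = (1/3)*1746 = 582)
h = 572 (h = -8 + (582 - 2) = -8 + 580 = 572)
h + N = 572 - 703 = -131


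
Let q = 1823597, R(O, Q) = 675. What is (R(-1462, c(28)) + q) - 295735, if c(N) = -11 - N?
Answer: 1528537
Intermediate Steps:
(R(-1462, c(28)) + q) - 295735 = (675 + 1823597) - 295735 = 1824272 - 295735 = 1528537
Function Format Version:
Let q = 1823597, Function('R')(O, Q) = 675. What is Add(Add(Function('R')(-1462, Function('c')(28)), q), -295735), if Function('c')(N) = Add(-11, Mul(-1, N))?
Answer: 1528537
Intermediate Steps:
Add(Add(Function('R')(-1462, Function('c')(28)), q), -295735) = Add(Add(675, 1823597), -295735) = Add(1824272, -295735) = 1528537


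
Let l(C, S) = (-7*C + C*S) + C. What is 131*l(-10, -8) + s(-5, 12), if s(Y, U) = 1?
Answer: 18341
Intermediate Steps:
l(C, S) = -6*C + C*S
131*l(-10, -8) + s(-5, 12) = 131*(-10*(-6 - 8)) + 1 = 131*(-10*(-14)) + 1 = 131*140 + 1 = 18340 + 1 = 18341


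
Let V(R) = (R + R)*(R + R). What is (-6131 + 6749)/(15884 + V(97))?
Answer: 103/8920 ≈ 0.011547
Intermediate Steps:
V(R) = 4*R**2 (V(R) = (2*R)*(2*R) = 4*R**2)
(-6131 + 6749)/(15884 + V(97)) = (-6131 + 6749)/(15884 + 4*97**2) = 618/(15884 + 4*9409) = 618/(15884 + 37636) = 618/53520 = 618*(1/53520) = 103/8920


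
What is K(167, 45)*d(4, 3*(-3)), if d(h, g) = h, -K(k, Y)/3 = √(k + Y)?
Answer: -24*√53 ≈ -174.72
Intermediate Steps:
K(k, Y) = -3*√(Y + k) (K(k, Y) = -3*√(k + Y) = -3*√(Y + k))
K(167, 45)*d(4, 3*(-3)) = -3*√(45 + 167)*4 = -6*√53*4 = -24*√53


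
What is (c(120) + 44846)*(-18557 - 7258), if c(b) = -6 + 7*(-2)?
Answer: -1157183190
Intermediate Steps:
c(b) = -20 (c(b) = -6 - 14 = -20)
(c(120) + 44846)*(-18557 - 7258) = (-20 + 44846)*(-18557 - 7258) = 44826*(-25815) = -1157183190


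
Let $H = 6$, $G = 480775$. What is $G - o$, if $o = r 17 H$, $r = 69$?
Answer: $473737$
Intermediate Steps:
$o = 7038$ ($o = 69 \cdot 17 \cdot 6 = 1173 \cdot 6 = 7038$)
$G - o = 480775 - 7038 = 473737$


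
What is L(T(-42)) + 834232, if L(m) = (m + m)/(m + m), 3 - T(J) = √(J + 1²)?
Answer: 834233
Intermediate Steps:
T(J) = 3 - √(1 + J) (T(J) = 3 - √(J + 1²) = 3 - √(J + 1) = 3 - √(1 + J))
L(m) = 1 (L(m) = (2*m)/((2*m)) = (2*m)*(1/(2*m)) = 1)
L(T(-42)) + 834232 = 1 + 834232 = 834233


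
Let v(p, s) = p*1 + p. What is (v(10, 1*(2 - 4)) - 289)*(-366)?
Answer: 98454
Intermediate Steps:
v(p, s) = 2*p (v(p, s) = p + p = 2*p)
(v(10, 1*(2 - 4)) - 289)*(-366) = (2*10 - 289)*(-366) = (20 - 289)*(-366) = -269*(-366) = 98454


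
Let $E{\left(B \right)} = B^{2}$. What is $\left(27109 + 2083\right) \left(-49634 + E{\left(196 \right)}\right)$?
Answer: $-327475856$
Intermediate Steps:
$\left(27109 + 2083\right) \left(-49634 + E{\left(196 \right)}\right) = \left(27109 + 2083\right) \left(-49634 + 196^{2}\right) = 29192 \left(-49634 + 38416\right) = 29192 \left(-11218\right) = -327475856$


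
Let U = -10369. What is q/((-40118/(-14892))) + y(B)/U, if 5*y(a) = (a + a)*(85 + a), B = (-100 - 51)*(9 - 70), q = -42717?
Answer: -19925501736598/1039958855 ≈ -19160.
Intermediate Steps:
B = 9211 (B = -151*(-61) = 9211)
y(a) = 2*a*(85 + a)/5 (y(a) = ((a + a)*(85 + a))/5 = ((2*a)*(85 + a))/5 = (2*a*(85 + a))/5 = 2*a*(85 + a)/5)
q/((-40118/(-14892))) + y(B)/U = -42717/((-40118/(-14892))) + ((⅖)*9211*(85 + 9211))/(-10369) = -42717/((-40118*(-1/14892))) + ((⅖)*9211*9296)*(-1/10369) = -42717/20059/7446 + (171250912/5)*(-1/10369) = -42717*7446/20059 - 171250912/51845 = -318070782/20059 - 171250912/51845 = -19925501736598/1039958855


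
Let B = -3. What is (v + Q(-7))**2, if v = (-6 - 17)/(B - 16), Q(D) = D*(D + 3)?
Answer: 308025/361 ≈ 853.25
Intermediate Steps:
Q(D) = D*(3 + D)
v = 23/19 (v = (-6 - 17)/(-3 - 16) = -23/(-19) = -23*(-1/19) = 23/19 ≈ 1.2105)
(v + Q(-7))**2 = (23/19 - 7*(3 - 7))**2 = (23/19 - 7*(-4))**2 = (23/19 + 28)**2 = (555/19)**2 = 308025/361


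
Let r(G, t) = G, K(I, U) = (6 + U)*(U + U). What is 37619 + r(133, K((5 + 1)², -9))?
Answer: 37752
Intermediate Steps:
K(I, U) = 2*U*(6 + U) (K(I, U) = (6 + U)*(2*U) = 2*U*(6 + U))
37619 + r(133, K((5 + 1)², -9)) = 37619 + 133 = 37752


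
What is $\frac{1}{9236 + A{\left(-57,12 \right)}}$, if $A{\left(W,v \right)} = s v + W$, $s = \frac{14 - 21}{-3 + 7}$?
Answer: $\frac{1}{9158} \approx 0.00010919$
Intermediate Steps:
$s = - \frac{7}{4} \approx -1.75$
$A{\left(W,v \right)} = W - \frac{7 v}{4}$ ($A{\left(W,v \right)} = - \frac{7 v}{4} + W = W - \frac{7 v}{4}$)
$\frac{1}{9236 + A{\left(-57,12 \right)}} = \frac{1}{9236 - 78} = \frac{1}{9158}$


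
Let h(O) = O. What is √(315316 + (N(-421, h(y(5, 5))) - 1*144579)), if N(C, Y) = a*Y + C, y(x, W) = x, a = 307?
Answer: √171851 ≈ 414.55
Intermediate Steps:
N(C, Y) = C + 307*Y (N(C, Y) = 307*Y + C = C + 307*Y)
√(315316 + (N(-421, h(y(5, 5))) - 1*144579)) = √(315316 + ((-421 + 307*5) - 1*144579)) = √(315316 + ((-421 + 1535) - 144579)) = √(315316 + (1114 - 144579)) = √(315316 - 143465) = √171851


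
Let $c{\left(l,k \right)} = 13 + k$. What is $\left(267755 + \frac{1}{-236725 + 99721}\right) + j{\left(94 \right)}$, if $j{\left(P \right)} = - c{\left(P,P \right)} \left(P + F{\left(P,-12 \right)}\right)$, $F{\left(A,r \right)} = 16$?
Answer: $\frac{35070968939}{137004} \approx 2.5599 \cdot 10^{5}$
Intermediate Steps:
$j{\left(P \right)} = - \left(13 + P\right) \left(16 + P\right)$ ($j{\left(P \right)} = - \left(13 + P\right) \left(P + 16\right) = - \left(13 + P\right) \left(16 + P\right)$)
$\left(267755 + \frac{1}{-236725 + 99721}\right) + j{\left(94 \right)} = \left(267755 + \frac{1}{-236725 + 99721}\right) - \left(13 + 94\right) \left(16 + 94\right) = \left(267755 + \frac{1}{-137004}\right) - 107 \cdot 110 = \left(267755 - \frac{1}{137004}\right) - 11770 = \frac{36683506019}{137004} - 11770 = \frac{35070968939}{137004}$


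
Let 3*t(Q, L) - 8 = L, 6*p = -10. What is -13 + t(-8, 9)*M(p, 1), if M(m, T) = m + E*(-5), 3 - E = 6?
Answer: 563/9 ≈ 62.556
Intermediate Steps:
E = -3 (E = 3 - 1*6 = 3 - 6 = -3)
p = -5/3 (p = (1/6)*(-10) = -5/3 ≈ -1.6667)
t(Q, L) = 8/3 + L/3
M(m, T) = 15 + m (M(m, T) = m - 3*(-5) = m + 15 = 15 + m)
-13 + t(-8, 9)*M(p, 1) = -13 + (8/3 + (1/3)*9)*(15 - 5/3) = -13 + (8/3 + 3)*(40/3) = -13 + (17/3)*(40/3) = -13 + 680/9 = 563/9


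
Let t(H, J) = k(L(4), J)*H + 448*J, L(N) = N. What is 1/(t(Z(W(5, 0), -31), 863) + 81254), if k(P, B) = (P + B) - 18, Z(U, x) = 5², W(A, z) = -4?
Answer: 1/489103 ≈ 2.0446e-6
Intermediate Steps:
Z(U, x) = 25
k(P, B) = -18 + B + P (k(P, B) = (B + P) - 18 = -18 + B + P)
t(H, J) = 448*J + H*(-14 + J) (t(H, J) = (-18 + J + 4)*H + 448*J = (-14 + J)*H + 448*J = H*(-14 + J) + 448*J = 448*J + H*(-14 + J))
1/(t(Z(W(5, 0), -31), 863) + 81254) = 1/((448*863 + 25*(-14 + 863)) + 81254) = 1/((386624 + 25*849) + 81254) = 1/((386624 + 21225) + 81254) = 1/(407849 + 81254) = 1/489103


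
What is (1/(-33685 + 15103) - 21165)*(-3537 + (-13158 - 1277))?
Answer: 3534086246566/9291 ≈ 3.8038e+8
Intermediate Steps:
(1/(-33685 + 15103) - 21165)*(-3537 + (-13158 - 1277)) = (1/(-18582) - 21165)*(-3537 - 14435) = (-1/18582 - 21165)*(-17972) = -393288031/18582*(-17972) = 3534086246566/9291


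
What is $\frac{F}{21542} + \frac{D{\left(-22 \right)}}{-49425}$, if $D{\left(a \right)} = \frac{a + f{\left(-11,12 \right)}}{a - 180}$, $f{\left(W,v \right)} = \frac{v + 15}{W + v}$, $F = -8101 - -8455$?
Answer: $\frac{353439061}{21507209670} \approx 0.016434$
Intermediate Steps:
$F = 354$ ($F = -8101 + 8455 = 354$)
$f{\left(W,v \right)} = \frac{15 + v}{W + v}$
$D{\left(a \right)} = \frac{27 + a}{-180 + a}$ ($D{\left(a \right)} = \frac{a + \frac{15 + 12}{-11 + 12}}{a - 180} = \frac{a + 1^{-1} \cdot 27}{-180 + a} = \frac{a + 1 \cdot 27}{-180 + a} = \frac{a + 27}{-180 + a} = \frac{27 + a}{-180 + a}$)
$\frac{F}{21542} + \frac{D{\left(-22 \right)}}{-49425} = \frac{354}{21542} + \frac{\frac{1}{-180 - 22} \left(27 - 22\right)}{-49425} = 354 \cdot \frac{1}{21542} + \frac{1}{-202} \cdot 5 \left(- \frac{1}{49425}\right) = \frac{177}{10771} + \left(- \frac{1}{202}\right) 5 \left(- \frac{1}{49425}\right) = \frac{177}{10771} - - \frac{1}{1996770} = \frac{177}{10771} + \frac{1}{1996770} = \frac{353439061}{21507209670}$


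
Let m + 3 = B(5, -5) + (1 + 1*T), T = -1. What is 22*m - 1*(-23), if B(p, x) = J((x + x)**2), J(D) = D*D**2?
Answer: 21999957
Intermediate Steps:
J(D) = D**3
B(p, x) = 64*x**6 (B(p, x) = ((x + x)**2)**3 = ((2*x)**2)**3 = (4*x**2)**3 = 64*x**6)
m = 999997 (m = -3 + (64*(-5)**6 + (1 + 1*(-1))) = -3 + (64*15625 + (1 - 1)) = -3 + (1000000 + 0) = -3 + 1000000 = 999997)
22*m - 1*(-23) = 22*999997 - 1*(-23) = 21999934 + 23 = 21999957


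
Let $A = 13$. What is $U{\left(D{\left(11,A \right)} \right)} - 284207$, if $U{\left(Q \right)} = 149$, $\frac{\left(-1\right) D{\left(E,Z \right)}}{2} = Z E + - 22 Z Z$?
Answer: $-284058$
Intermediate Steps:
$D{\left(E,Z \right)} = 44 Z^{2} - 2 E Z$ ($D{\left(E,Z \right)} = - 2 \left(Z E + - 22 Z Z\right) = - 2 \left(E Z - 22 Z^{2}\right) = - 2 \left(- 22 Z^{2} + E Z\right) = 44 Z^{2} - 2 E Z$)
$U{\left(D{\left(11,A \right)} \right)} - 284207 = 149 - 284207 = -284058$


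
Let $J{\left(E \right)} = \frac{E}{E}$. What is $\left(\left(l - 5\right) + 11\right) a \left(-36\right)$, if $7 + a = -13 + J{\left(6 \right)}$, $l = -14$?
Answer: $-5472$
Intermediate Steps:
$J{\left(E \right)} = 1$
$a = -19$ ($a = -7 + \left(-13 + 1\right) = -7 - 12 = -19$)
$\left(\left(l - 5\right) + 11\right) a \left(-36\right) = \left(\left(-14 - 5\right) + 11\right) \left(-19\right) \left(-36\right) = \left(-19 + 11\right) \left(-19\right) \left(-36\right) = \left(-8\right) \left(-19\right) \left(-36\right) = 152 \left(-36\right) = -5472$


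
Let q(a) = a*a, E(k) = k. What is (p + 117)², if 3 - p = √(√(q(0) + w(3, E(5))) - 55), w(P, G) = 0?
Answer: (120 - I*√55)² ≈ 14345.0 - 1779.9*I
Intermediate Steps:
q(a) = a²
p = 3 - I*√55 (p = 3 - √(√(0² + 0) - 55) = 3 - √(√(0 + 0) - 55) = 3 - √(√0 - 55) = 3 - √(0 - 55) = 3 - √(-55) = 3 - I*√55 ≈ 3.0 - 7.4162*I)
(p + 117)² = ((3 - I*√55) + 117)² = (120 - I*√55)²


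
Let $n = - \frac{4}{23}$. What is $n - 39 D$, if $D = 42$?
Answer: $- \frac{37678}{23} \approx -1638.2$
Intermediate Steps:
$n = - \frac{4}{23}$ ($n = \left(-4\right) \frac{1}{23} = - \frac{4}{23} \approx -0.17391$)
$n - 39 D = - \frac{4}{23} - 1638 = - \frac{37678}{23}$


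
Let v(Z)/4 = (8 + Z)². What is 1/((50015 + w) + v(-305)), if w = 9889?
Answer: 1/412740 ≈ 2.4228e-6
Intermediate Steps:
v(Z) = 4*(8 + Z)²
1/((50015 + w) + v(-305)) = 1/((50015 + 9889) + 4*(8 - 305)²) = 1/(59904 + 4*(-297)²) = 1/(59904 + 4*88209) = 1/(59904 + 352836) = 1/412740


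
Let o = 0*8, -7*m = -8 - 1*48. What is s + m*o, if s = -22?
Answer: -22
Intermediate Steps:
m = 8 (m = -(-8 - 1*48)/7 = -(-8 - 48)/7 = -1/7*(-56) = 8)
o = 0
s + m*o = -22 + 8*0 = -22 + 0 = -22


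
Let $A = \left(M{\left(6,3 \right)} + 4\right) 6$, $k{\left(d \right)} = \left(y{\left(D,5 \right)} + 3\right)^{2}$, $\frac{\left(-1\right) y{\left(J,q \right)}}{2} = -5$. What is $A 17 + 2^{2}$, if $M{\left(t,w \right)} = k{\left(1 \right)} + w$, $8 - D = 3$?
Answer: $17956$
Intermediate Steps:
$D = 5$ ($D = 8 - 3 = 5$)
$y{\left(J,q \right)} = 10$ ($y{\left(J,q \right)} = \left(-2\right) \left(-5\right) = 10$)
$k{\left(d \right)} = 169$ ($k{\left(d \right)} = \left(10 + 3\right)^{2} = 13^{2} = 169$)
$M{\left(t,w \right)} = 169 + w$
$A = 1056$ ($A = \left(\left(169 + 3\right) + 4\right) 6 = \left(172 + 4\right) 6 = 176 \cdot 6 = 1056$)
$A 17 + 2^{2} = 1056 \cdot 17 + 2^{2} = 17952 + 4 = 17956$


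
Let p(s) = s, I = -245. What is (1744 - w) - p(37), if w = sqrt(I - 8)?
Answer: 1707 - I*sqrt(253) ≈ 1707.0 - 15.906*I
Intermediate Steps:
w = I*sqrt(253) (w = sqrt(-245 - 8) = sqrt(-253) = I*sqrt(253) ≈ 15.906*I)
(1744 - w) - p(37) = (1744 - I*sqrt(253)) - 1*37 = (1744 - I*sqrt(253)) - 37 = 1707 - I*sqrt(253)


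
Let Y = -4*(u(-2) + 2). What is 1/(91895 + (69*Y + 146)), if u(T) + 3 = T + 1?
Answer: 1/92593 ≈ 1.0800e-5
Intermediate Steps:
u(T) = -2 + T (u(T) = -3 + (T + 1) = -3 + (1 + T) = -2 + T)
Y = 8 (Y = -4*((-2 - 2) + 2) = -4*(-4 + 2) = -4*(-2) = 8)
1/(91895 + (69*Y + 146)) = 1/(91895 + (69*8 + 146)) = 1/(91895 + (552 + 146)) = 1/(91895 + 698) = 1/92593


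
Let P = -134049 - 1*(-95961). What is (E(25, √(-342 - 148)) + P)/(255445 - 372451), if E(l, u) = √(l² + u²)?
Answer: 6348/19501 - √15/39002 ≈ 0.32542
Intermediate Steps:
P = -38088 (P = -134049 + 95961 = -38088)
(E(25, √(-342 - 148)) + P)/(255445 - 372451) = (√(25² + (√(-342 - 148))²) - 38088)/(255445 - 372451) = (√(625 + (√(-490))²) - 38088)/(-117006) = (√(625 + (7*I*√10)²) - 38088)*(-1/117006) = (√(625 - 490) - 38088)*(-1/117006) = (√135 - 38088)*(-1/117006) = (3*√15 - 38088)*(-1/117006) = (-38088 + 3*√15)*(-1/117006) = 6348/19501 - √15/39002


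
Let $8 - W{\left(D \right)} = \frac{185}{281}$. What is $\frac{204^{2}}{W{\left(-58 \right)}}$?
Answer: $\frac{11694096}{2063} \approx 5668.5$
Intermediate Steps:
$W{\left(D \right)} = \frac{2063}{281}$ ($W{\left(D \right)} = 8 - \frac{185}{281} = \frac{2063}{281}$)
$\frac{204^{2}}{W{\left(-58 \right)}} = \frac{204^{2}}{\frac{2063}{281}} = 41616 \cdot \frac{281}{2063} = \frac{11694096}{2063}$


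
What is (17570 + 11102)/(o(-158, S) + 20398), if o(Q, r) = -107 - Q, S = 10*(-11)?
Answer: 28672/20449 ≈ 1.4021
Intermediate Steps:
S = -110
(17570 + 11102)/(o(-158, S) + 20398) = (17570 + 11102)/((-107 - 1*(-158)) + 20398) = 28672/((-107 + 158) + 20398) = 28672/(51 + 20398) = 28672/20449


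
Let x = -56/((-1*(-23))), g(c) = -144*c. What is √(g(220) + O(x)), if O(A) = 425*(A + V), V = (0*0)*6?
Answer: 2*I*√4326530/23 ≈ 180.87*I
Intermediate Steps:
V = 0 (V = 0*6 = 0)
x = -56/23 ≈ -2.4348
O(A) = 425*A (O(A) = 425*(A + 0) = 425*A)
√(g(220) + O(x)) = √(-144*220 + 425*(-56/23)) = √(-31680 - 23800/23) = √(-752440/23) = 2*I*√4326530/23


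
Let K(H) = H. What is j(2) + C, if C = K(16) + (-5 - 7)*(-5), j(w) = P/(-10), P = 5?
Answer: 151/2 ≈ 75.500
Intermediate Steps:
j(w) = -½ (j(w) = 5/(-10) = 5*(-⅒) = -½)
C = 76 (C = 16 + (-5 - 7)*(-5) = 16 - 12*(-5) = 16 + 60 = 76)
j(2) + C = -½ + 76 = 151/2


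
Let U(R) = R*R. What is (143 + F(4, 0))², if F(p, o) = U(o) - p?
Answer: 19321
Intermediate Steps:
U(R) = R²
F(p, o) = o² - p
(143 + F(4, 0))² = (143 + (0² - 1*4))² = (143 + (0 - 4))² = (143 - 4)² = 139² = 19321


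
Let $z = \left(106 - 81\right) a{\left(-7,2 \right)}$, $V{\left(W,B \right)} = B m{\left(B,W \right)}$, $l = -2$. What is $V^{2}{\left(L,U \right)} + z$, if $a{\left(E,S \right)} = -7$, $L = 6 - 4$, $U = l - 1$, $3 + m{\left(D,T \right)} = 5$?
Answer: $-139$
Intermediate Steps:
$m{\left(D,T \right)} = 2$ ($m{\left(D,T \right)} = -3 + 5 = 2$)
$U = -3$ ($U = -2 - 1 = -3$)
$L = 2$
$V{\left(W,B \right)} = 2 B$ ($V{\left(W,B \right)} = B 2 = 2 B$)
$z = -175$ ($z = \left(106 - 81\right) \left(-7\right) = 25 \left(-7\right) = -175$)
$V^{2}{\left(L,U \right)} + z = \left(2 \left(-3\right)\right)^{2} - 175 = \left(-6\right)^{2} - 175 = 36 - 175 = -139$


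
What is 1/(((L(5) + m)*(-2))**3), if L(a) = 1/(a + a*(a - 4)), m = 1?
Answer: -125/1331 ≈ -0.093914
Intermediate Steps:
L(a) = 1/(a + a*(-4 + a))
1/(((L(5) + m)*(-2))**3) = 1/(((1/(5*(-3 + 5)) + 1)*(-2))**3) = 1/((((1/5)/2 + 1)*(-2))**3) = 1/((((1/5)*(1/2) + 1)*(-2))**3) = 1/(((1/10 + 1)*(-2))**3) = 1/(((11/10)*(-2))**3) = 1/((-11/5)**3) = 1/(-1331/125) = -125/1331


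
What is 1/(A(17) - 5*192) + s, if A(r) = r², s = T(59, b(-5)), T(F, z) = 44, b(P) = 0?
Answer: 29523/671 ≈ 43.999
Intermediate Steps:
s = 44
1/(A(17) - 5*192) + s = 1/(17² - 5*192) + 44 = 1/(289 - 960) + 44 = 1/(-671) + 44 = -1/671 + 44 = 29523/671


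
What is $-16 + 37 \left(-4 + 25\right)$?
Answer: $761$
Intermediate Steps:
$-16 + 37 \left(-4 + 25\right) = -16 + 37 \cdot 21 = -16 + 777 = 761$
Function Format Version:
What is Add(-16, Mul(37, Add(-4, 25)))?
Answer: 761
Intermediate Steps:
Add(-16, Mul(37, Add(-4, 25))) = Add(-16, Mul(37, 21)) = Add(-16, 777) = 761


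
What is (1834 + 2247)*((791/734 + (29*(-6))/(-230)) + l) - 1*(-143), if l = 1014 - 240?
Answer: 267269263833/84410 ≈ 3.1663e+6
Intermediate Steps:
l = 774
(1834 + 2247)*((791/734 + (29*(-6))/(-230)) + l) - 1*(-143) = (1834 + 2247)*((791/734 + (29*(-6))/(-230)) + 774) - 1*(-143) = 4081*((791*(1/734) - 174*(-1/230)) + 774) + 143 = 4081*((791/734 + 87/115) + 774) + 143 = 4081*(154823/84410 + 774) + 143 = 4081*(65488163/84410) + 143 = 267257193203/84410 + 143 = 267269263833/84410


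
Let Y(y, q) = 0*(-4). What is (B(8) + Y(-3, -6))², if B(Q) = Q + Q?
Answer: 256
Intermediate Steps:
Y(y, q) = 0
B(Q) = 2*Q
(B(8) + Y(-3, -6))² = (2*8 + 0)² = (16 + 0)² = 16² = 256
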